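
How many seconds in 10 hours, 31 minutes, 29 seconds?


Hours: 10 × 3600 = 36000
Minutes: 31 × 60 = 1860
Seconds: 29
Total = 36000 + 1860 + 29 = 37889

37889 seconds


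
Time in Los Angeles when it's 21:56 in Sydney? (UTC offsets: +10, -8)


Time difference = UTC-8 - UTC+10 = -18 hours
New hour = (21 -18) mod 24
= 3 mod 24 = 3
Minutes unchanged → 03:56

03:56


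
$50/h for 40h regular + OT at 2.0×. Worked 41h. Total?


$2100.00

Regular: 40h × $50 = $2000.00
Overtime: 41 - 40 = 1h
OT pay: 1h × $50 × 2.0 = $100.00
Total = $2000.00 + $100.00 = $2100.00


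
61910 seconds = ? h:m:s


17h 11m 50s

Hours: 61910 ÷ 3600 = 17 remainder 710
Minutes: 710 ÷ 60 = 11 remainder 50
Seconds: 50


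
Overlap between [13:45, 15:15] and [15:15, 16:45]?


0 minutes

Meeting A: 825-915 (in minutes from midnight)
Meeting B: 915-1005
Overlap start = max(825, 915) = 915
Overlap end = min(915, 1005) = 915
Overlap = max(0, 915 - 915) = 0 min


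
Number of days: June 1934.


30 days

Month: June (month 6)
June has 30 days


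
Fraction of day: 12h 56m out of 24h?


Total minutes: 12×60 + 56 = 776
Day = 24×60 = 1440 minutes
Fraction = 776/1440 ≈ 0.5389
As a percentage: 776/1440 × 100 ≈ 53.89%

0.5389 (53.89%)


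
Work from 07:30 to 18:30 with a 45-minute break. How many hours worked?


Total time = (18×60+30) - (7×60+30)
= 1110 - 450 = 660 min
Minus break: 660 - 45 = 615 min
= 10h 15m

10h 15m (615 minutes)


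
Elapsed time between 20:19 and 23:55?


End time in minutes: 23×60 + 55 = 1435
Start time in minutes: 20×60 + 19 = 1219
Difference = 1435 - 1219 = 216 minutes
= 3 hours 36 minutes

3h 36m


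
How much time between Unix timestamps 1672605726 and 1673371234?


Difference = 1673371234 - 1672605726 = 765508 seconds
In hours: 765508 / 3600 ≈ 212.6
In days: 765508 / 86400 ≈ 8.86

765508 seconds (212.6 hours / 8.86 days)


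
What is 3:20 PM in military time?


15:20

Input: 3:20 PM
PM: 3 + 12 = 15


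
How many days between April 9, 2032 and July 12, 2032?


94 days

From April 9, 2032 to July 12, 2032
Rest of April 2032: 30 - 9 = 21
Full months: May 31, June 30
Days into July 2032: 12
Total = 21 + 31 + 30 + 12 = 94 days


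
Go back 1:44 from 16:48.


15:04

Start: 1008 minutes from midnight
Subtract: 104 minutes
Remaining: 1008 - 104 = 904
Hours: 15, Minutes: 4


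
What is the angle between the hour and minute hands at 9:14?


Hour hand = 9×30 + 14×0.5 = 277.0°
Minute hand = 14×6 = 84°
Difference = |277.0 - 84| = 193.0°
Since > 180°: 360 - 193.0 = 167.0°

167.0°


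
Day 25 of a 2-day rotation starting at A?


Shift A

Shifts: A, B
Start: A (index 0)
Day 25: (0 + 25 - 1) mod 2
= 24 mod 2
= 0
Index 0 → shift A


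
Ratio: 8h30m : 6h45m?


Duration 1: 510 minutes
Duration 2: 405 minutes
Ratio = 510:405
GCD = 15
Simplified = 34:27
As a decimal: 34/27 ≈ 1.26

34:27 (1.26)


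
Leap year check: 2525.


No

Rules: divisible by 4 AND (not by 100 OR by 400)
2525 ÷ 4 = 631 remainder 1 → not divisible by 4
Not divisible by 4 → not a leap year


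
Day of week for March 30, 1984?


Zeller's congruence:
q=30, m=3, k=84, j=19
h = (30 + ⌊13×4/5⌋ + 84 + ⌊84/4⌋ + ⌊19/4⌋ - 2×19) mod 7
= (30 + 10 + 84 + 21 + 4 - 38) mod 7
= 111 mod 7 = 6
h=6 → Friday

Friday


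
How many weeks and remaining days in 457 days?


65 weeks 2 days

Weeks: 457 ÷ 7 = 65 remainder 2


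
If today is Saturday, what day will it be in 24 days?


Start: Saturday (index 5)
(5 + 24) mod 7
= 29 mod 7
= 1
Index 1 → Tuesday

Tuesday


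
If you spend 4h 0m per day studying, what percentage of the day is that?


Time: 240 minutes
Day: 1440 minutes
Percentage = (240/1440) × 100 ≈ 16.7%

16.7%


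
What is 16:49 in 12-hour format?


Hour: 16
16 - 12 = 4 → PM

4:49 PM


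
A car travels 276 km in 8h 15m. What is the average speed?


33.5 km/h

Distance: 276 km
Time: 8h 15m = 495 min = 495/60 = 33/4 hours
Speed = 276 ÷ (33/4) = 276 × 4 / 33 = 1104/33 ≈ 33.5 km/h


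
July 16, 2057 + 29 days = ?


August 14, 2057

Start: July 16, 2057
Add 29 days
July 16 → August 1: 31 - 16 + 1 = 16 days (29 - 16 = 13 left)
August 1 + 13 = August 14, 2057


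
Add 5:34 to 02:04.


07:38

Start: 124 minutes from midnight
Add: 334 minutes
Total: 458 minutes
Hours: 458 ÷ 60 = 7 remainder 38


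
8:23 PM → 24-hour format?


Input: 8:23 PM
PM: 8 + 12 = 20

20:23


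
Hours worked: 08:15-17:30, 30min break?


Total time = (17×60+30) - (8×60+15)
= 1050 - 495 = 555 min
Minus break: 555 - 30 = 525 min
= 8h 45m

8h 45m (525 minutes)


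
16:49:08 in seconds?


60548 seconds

Hours: 16 × 3600 = 57600
Minutes: 49 × 60 = 2940
Seconds: 8
Total = 57600 + 2940 + 8 = 60548


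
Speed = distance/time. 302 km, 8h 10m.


Distance: 302 km
Time: 8h 10m = 490 min = 490/60 = 49/6 hours
Speed = 302 ÷ (49/6) = 302 × 6 / 49 = 1812/49 ≈ 37.0 km/h

37.0 km/h


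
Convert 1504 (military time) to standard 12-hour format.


3:04 PM

Hour: 15
15 - 12 = 3 → PM


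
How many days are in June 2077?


30 days

Month: June (month 6)
June has 30 days


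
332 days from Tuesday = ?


Start: Tuesday (index 1)
(1 + 332) mod 7
= 333 mod 7
= 4
Index 4 → Friday

Friday


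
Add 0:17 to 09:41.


Start: 581 minutes from midnight
Add: 17 minutes
Total: 598 minutes
Hours: 598 ÷ 60 = 9 remainder 58

09:58


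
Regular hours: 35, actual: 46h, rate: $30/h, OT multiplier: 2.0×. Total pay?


$1710.00

Regular: 35h × $30 = $1050.00
Overtime: 46 - 35 = 11h
OT pay: 11h × $30 × 2.0 = $660.00
Total = $1050.00 + $660.00 = $1710.00


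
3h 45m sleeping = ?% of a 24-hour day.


15.6%

Time: 225 minutes
Day: 1440 minutes
Percentage = (225/1440) × 100 ≈ 15.6%


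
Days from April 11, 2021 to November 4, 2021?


From April 11, 2021 to November 4, 2021
Rest of April 2021: 30 - 11 = 19
Full months: May 31, June 30, July 31, August 31, September 30, October 31
Days into November 2021: 4
Total = 19 + 31 + 30 + 31 + 31 + 30 + 31 + 4 = 207 days

207 days


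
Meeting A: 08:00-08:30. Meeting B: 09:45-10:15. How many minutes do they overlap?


0 minutes

Meeting A: 480-510 (in minutes from midnight)
Meeting B: 585-615
Overlap start = max(480, 585) = 585
Overlap end = min(510, 615) = 510
Overlap = max(0, 510 - 585) = 0 min


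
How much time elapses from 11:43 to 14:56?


3h 13m

End time in minutes: 14×60 + 56 = 896
Start time in minutes: 11×60 + 43 = 703
Difference = 896 - 703 = 193 minutes
= 3 hours 13 minutes


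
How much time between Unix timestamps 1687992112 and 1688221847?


229735 seconds (63.8 hours / 2.66 days)

Difference = 1688221847 - 1687992112 = 229735 seconds
In hours: 229735 / 3600 ≈ 63.8
In days: 229735 / 86400 ≈ 2.66


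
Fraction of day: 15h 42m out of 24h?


Total minutes: 15×60 + 42 = 942
Day = 24×60 = 1440 minutes
Fraction = 942/1440 ≈ 0.6542
As a percentage: 942/1440 × 100 ≈ 65.42%

0.6542 (65.42%)


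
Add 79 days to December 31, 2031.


March 19, 2032

Start: December 31, 2031
Add 79 days
December 31 → January 1: 31 - 31 + 1 = 1 days (79 - 1 = 78 left)
January 1 → February 1: 31 - 1 + 1 = 31 days (78 - 31 = 47 left)
February 1 → March 1: 29 - 1 + 1 = 29 days (47 - 29 = 18 left)
March 1 + 18 = March 19, 2032


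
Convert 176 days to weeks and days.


Weeks: 176 ÷ 7 = 25 remainder 1

25 weeks 1 days


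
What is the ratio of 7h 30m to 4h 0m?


Duration 1: 450 minutes
Duration 2: 240 minutes
Ratio = 450:240
GCD = 30
Simplified = 15:8
As a decimal: 15/8 ≈ 1.88

15:8 (1.88)


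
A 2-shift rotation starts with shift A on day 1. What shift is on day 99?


Shifts: A, B
Start: A (index 0)
Day 99: (0 + 99 - 1) mod 2
= 98 mod 2
= 0
Index 0 → shift A

Shift A


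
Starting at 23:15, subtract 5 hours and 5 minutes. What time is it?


Start: 1395 minutes from midnight
Subtract: 305 minutes
Remaining: 1395 - 305 = 1090
Hours: 18, Minutes: 10

18:10


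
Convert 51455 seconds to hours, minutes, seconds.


14h 17m 35s

Hours: 51455 ÷ 3600 = 14 remainder 1055
Minutes: 1055 ÷ 60 = 17 remainder 35
Seconds: 35


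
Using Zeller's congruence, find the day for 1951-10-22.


Zeller's congruence:
q=22, m=10, k=51, j=19
h = (22 + ⌊13×11/5⌋ + 51 + ⌊51/4⌋ + ⌊19/4⌋ - 2×19) mod 7
= (22 + 28 + 51 + 12 + 4 - 38) mod 7
= 79 mod 7 = 2
h=2 → Monday

Monday


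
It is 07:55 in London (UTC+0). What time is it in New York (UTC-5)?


02:55

Time difference = UTC-5 - UTC+0 = -5 hours
New hour = (7 -5) mod 24
= 2 mod 24 = 2
Minutes unchanged → 02:55


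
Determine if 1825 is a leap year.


No

Rules: divisible by 4 AND (not by 100 OR by 400)
1825 ÷ 4 = 456 remainder 1 → not divisible by 4
Not divisible by 4 → not a leap year


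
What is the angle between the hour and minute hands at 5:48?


114.0°

Hour hand = 5×30 + 48×0.5 = 174.0°
Minute hand = 48×6 = 288°
Difference = |174.0 - 288| = 114.0°


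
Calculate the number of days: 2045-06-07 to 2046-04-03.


300 days

From June 7, 2045 to April 3, 2046
Rest of June 2045: 30 - 7 = 23
Full months: July 31, August 31, September 30, October 31, November 30, December 31, January 31, February 2046 28, March 31
Days into April 2046: 3
Total = 23 + 31 + 31 + 30 + 31 + 30 + 31 + 31 + 28 + 31 + 3 = 300 days


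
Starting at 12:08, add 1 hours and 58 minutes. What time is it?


14:06

Start: 728 minutes from midnight
Add: 118 minutes
Total: 846 minutes
Hours: 846 ÷ 60 = 14 remainder 6


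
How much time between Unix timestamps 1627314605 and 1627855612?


Difference = 1627855612 - 1627314605 = 541007 seconds
In hours: 541007 / 3600 ≈ 150.3
In days: 541007 / 86400 ≈ 6.26

541007 seconds (150.3 hours / 6.26 days)


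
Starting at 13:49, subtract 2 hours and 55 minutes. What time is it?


Start: 829 minutes from midnight
Subtract: 175 minutes
Remaining: 829 - 175 = 654
Hours: 10, Minutes: 54

10:54


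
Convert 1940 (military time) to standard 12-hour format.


7:40 PM

Hour: 19
19 - 12 = 7 → PM


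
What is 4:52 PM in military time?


16:52

Input: 4:52 PM
PM: 4 + 12 = 16


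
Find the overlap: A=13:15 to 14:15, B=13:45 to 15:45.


30 minutes

Meeting A: 795-855 (in minutes from midnight)
Meeting B: 825-945
Overlap start = max(795, 825) = 825
Overlap end = min(855, 945) = 855
Overlap = max(0, 855 - 825) = 30 min


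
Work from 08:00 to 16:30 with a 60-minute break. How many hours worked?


7h 30m (450 minutes)

Total time = (16×60+30) - (8×60+0)
= 990 - 480 = 510 min
Minus break: 510 - 60 = 450 min
= 7h 30m


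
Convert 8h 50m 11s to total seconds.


31811 seconds

Hours: 8 × 3600 = 28800
Minutes: 50 × 60 = 3000
Seconds: 11
Total = 28800 + 3000 + 11 = 31811


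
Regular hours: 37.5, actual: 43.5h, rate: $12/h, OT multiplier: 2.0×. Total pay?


$594.00

Regular: 37.5h × $12 = $450.00
Overtime: 43.5 - 37.5 = 6.0h
OT pay: 6.0h × $12 × 2.0 = $144.00
Total = $450.00 + $144.00 = $594.00


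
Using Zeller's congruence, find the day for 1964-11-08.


Zeller's congruence:
q=8, m=11, k=64, j=19
h = (8 + ⌊13×12/5⌋ + 64 + ⌊64/4⌋ + ⌊19/4⌋ - 2×19) mod 7
= (8 + 31 + 64 + 16 + 4 - 38) mod 7
= 85 mod 7 = 1
h=1 → Sunday

Sunday


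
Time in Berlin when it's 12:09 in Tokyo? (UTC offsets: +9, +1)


04:09

Time difference = UTC+1 - UTC+9 = -8 hours
New hour = (12 -8) mod 24
= 4 mod 24 = 4
Minutes unchanged → 04:09


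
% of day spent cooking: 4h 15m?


Time: 255 minutes
Day: 1440 minutes
Percentage = (255/1440) × 100 ≈ 17.7%

17.7%


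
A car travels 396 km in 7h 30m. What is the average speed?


Distance: 396 km
Time: 7h 30m = 450 min = 450/60 = 15/2 hours
Speed = 396 ÷ (15/2) = 396 × 2 / 15 = 792/15 = 52.8 km/h

52.8 km/h


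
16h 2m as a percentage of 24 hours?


0.6681 (66.81%)

Total minutes: 16×60 + 2 = 962
Day = 24×60 = 1440 minutes
Fraction = 962/1440 ≈ 0.6681
As a percentage: 962/1440 × 100 ≈ 66.81%


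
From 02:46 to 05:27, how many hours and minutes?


End time in minutes: 5×60 + 27 = 327
Start time in minutes: 2×60 + 46 = 166
Difference = 327 - 166 = 161 minutes
= 2 hours 41 minutes

2h 41m


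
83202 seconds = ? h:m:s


23h 6m 42s

Hours: 83202 ÷ 3600 = 23 remainder 402
Minutes: 402 ÷ 60 = 6 remainder 42
Seconds: 42


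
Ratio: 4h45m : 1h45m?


19:7 (2.71)

Duration 1: 285 minutes
Duration 2: 105 minutes
Ratio = 285:105
GCD = 15
Simplified = 19:7
As a decimal: 19/7 ≈ 2.71


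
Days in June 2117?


Month: June (month 6)
June has 30 days

30 days


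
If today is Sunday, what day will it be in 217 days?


Start: Sunday (index 6)
(6 + 217) mod 7
= 223 mod 7
= 6
Index 6 → Sunday

Sunday


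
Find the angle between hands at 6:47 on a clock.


Hour hand = 6×30 + 47×0.5 = 203.5°
Minute hand = 47×6 = 282°
Difference = |203.5 - 282| = 78.5°

78.5°


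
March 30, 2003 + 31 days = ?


Start: March 30, 2003
Add 31 days
March 30 → April 1: 31 - 30 + 1 = 2 days (31 - 2 = 29 left)
April 1 + 29 = April 30, 2003

April 30, 2003


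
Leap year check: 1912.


Rules: divisible by 4 AND (not by 100 OR by 400)
1912 ÷ 4 = 478 exactly → divisible by 4
1912 ÷ 100 = 19 remainder 12 → not divisible by 100
Divisible by 4 but not by 100 → leap year

Yes


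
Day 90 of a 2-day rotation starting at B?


Shifts: A, B
Start: B (index 1)
Day 90: (1 + 90 - 1) mod 2
= 90 mod 2
= 0
Index 0 → shift A

Shift A


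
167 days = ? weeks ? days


Weeks: 167 ÷ 7 = 23 remainder 6

23 weeks 6 days


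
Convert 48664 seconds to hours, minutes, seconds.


13h 31m 4s

Hours: 48664 ÷ 3600 = 13 remainder 1864
Minutes: 1864 ÷ 60 = 31 remainder 4
Seconds: 4


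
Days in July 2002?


31 days

Month: July (month 7)
July has 31 days


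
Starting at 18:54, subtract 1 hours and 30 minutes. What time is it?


17:24

Start: 1134 minutes from midnight
Subtract: 90 minutes
Remaining: 1134 - 90 = 1044
Hours: 17, Minutes: 24


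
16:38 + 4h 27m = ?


Start: 998 minutes from midnight
Add: 267 minutes
Total: 1265 minutes
Hours: 1265 ÷ 60 = 21 remainder 5

21:05


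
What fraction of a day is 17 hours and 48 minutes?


Total minutes: 17×60 + 48 = 1068
Day = 24×60 = 1440 minutes
Fraction = 1068/1440 ≈ 0.7417
As a percentage: 1068/1440 × 100 ≈ 74.17%

0.7417 (74.17%)


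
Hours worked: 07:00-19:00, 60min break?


11h 0m (660 minutes)

Total time = (19×60+0) - (7×60+0)
= 1140 - 420 = 720 min
Minus break: 720 - 60 = 660 min
= 11h 0m


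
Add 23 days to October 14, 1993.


November 6, 1993

Start: October 14, 1993
Add 23 days
October 14 → November 1: 31 - 14 + 1 = 18 days (23 - 18 = 5 left)
November 1 + 5 = November 6, 1993


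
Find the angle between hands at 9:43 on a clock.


Hour hand = 9×30 + 43×0.5 = 291.5°
Minute hand = 43×6 = 258°
Difference = |291.5 - 258| = 33.5°

33.5°


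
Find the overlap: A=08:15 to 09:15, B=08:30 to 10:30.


45 minutes

Meeting A: 495-555 (in minutes from midnight)
Meeting B: 510-630
Overlap start = max(495, 510) = 510
Overlap end = min(555, 630) = 555
Overlap = max(0, 555 - 510) = 45 min


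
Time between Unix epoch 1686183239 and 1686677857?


494618 seconds (137.4 hours / 5.72 days)

Difference = 1686677857 - 1686183239 = 494618 seconds
In hours: 494618 / 3600 ≈ 137.4
In days: 494618 / 86400 ≈ 5.72


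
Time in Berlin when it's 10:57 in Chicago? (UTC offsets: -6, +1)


17:57

Time difference = UTC+1 - UTC-6 = +7 hours
New hour = (10 + 7) mod 24
= 17 mod 24 = 17
Minutes unchanged → 17:57


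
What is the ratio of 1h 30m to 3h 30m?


3:7 (0.43)

Duration 1: 90 minutes
Duration 2: 210 minutes
Ratio = 90:210
GCD = 30
Simplified = 3:7
As a decimal: 3/7 ≈ 0.43


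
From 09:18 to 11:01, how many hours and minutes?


1h 43m

End time in minutes: 11×60 + 1 = 661
Start time in minutes: 9×60 + 18 = 558
Difference = 661 - 558 = 103 minutes
= 1 hours 43 minutes


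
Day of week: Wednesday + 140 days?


Wednesday

Start: Wednesday (index 2)
(2 + 140) mod 7
= 142 mod 7
= 2
Index 2 → Wednesday


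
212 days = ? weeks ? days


Weeks: 212 ÷ 7 = 30 remainder 2

30 weeks 2 days


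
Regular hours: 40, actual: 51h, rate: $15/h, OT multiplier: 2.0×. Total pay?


Regular: 40h × $15 = $600.00
Overtime: 51 - 40 = 11h
OT pay: 11h × $15 × 2.0 = $330.00
Total = $600.00 + $330.00 = $930.00

$930.00


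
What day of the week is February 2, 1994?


Wednesday

Zeller's congruence:
q=2, m=14, k=93, j=19
h = (2 + ⌊13×15/5⌋ + 93 + ⌊93/4⌋ + ⌊19/4⌋ - 2×19) mod 7
= (2 + 39 + 93 + 23 + 4 - 38) mod 7
= 123 mod 7 = 4
h=4 → Wednesday


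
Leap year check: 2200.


Rules: divisible by 4 AND (not by 100 OR by 400)
2200 ÷ 4 = 550 exactly → divisible by 4
2200 ÷ 100 = 22 exactly → divisible by 100
2200 ÷ 400 = 5 remainder 200 → not divisible by 400
Divisible by 100 but not by 400 → not a leap year

No


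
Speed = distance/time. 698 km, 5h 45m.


Distance: 698 km
Time: 5h 45m = 345 min = 345/60 = 23/4 hours
Speed = 698 ÷ (23/4) = 698 × 4 / 23 = 2792/23 ≈ 121.4 km/h

121.4 km/h


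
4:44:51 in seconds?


Hours: 4 × 3600 = 14400
Minutes: 44 × 60 = 2640
Seconds: 51
Total = 14400 + 2640 + 51 = 17091

17091 seconds


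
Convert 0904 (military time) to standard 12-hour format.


9:04 AM

Hour: 9
9 < 12 → AM


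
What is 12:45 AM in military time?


00:45

Input: 12:45 AM
12 AM → 00 (midnight)


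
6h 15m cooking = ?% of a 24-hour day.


Time: 375 minutes
Day: 1440 minutes
Percentage = (375/1440) × 100 ≈ 26.0%

26.0%


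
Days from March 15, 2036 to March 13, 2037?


363 days

From March 15, 2036 to March 13, 2037
Rest of March 2036: 31 - 15 = 16
Full months: April 30, May 31, June 30, July 31, August 31, September 30, October 31, November 30, December 31, January 31, February 2037 28
Days into March 2037: 13
Total = 16 + 30 + 31 + 30 + 31 + 31 + 30 + 31 + 30 + 31 + 31 + 28 + 13 = 363 days


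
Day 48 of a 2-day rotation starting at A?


Shifts: A, B
Start: A (index 0)
Day 48: (0 + 48 - 1) mod 2
= 47 mod 2
= 1
Index 1 → shift B

Shift B


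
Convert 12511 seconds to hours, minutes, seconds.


Hours: 12511 ÷ 3600 = 3 remainder 1711
Minutes: 1711 ÷ 60 = 28 remainder 31
Seconds: 31

3h 28m 31s


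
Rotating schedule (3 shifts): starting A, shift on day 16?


Shift A

Shifts: A, B, C
Start: A (index 0)
Day 16: (0 + 16 - 1) mod 3
= 15 mod 3
= 0
Index 0 → shift A


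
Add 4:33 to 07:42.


Start: 462 minutes from midnight
Add: 273 minutes
Total: 735 minutes
Hours: 735 ÷ 60 = 12 remainder 15

12:15


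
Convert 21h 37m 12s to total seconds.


Hours: 21 × 3600 = 75600
Minutes: 37 × 60 = 2220
Seconds: 12
Total = 75600 + 2220 + 12 = 77832

77832 seconds


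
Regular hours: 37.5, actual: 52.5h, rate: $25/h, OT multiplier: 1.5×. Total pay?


Regular: 37.5h × $25 = $937.50
Overtime: 52.5 - 37.5 = 15.0h
OT pay: 15.0h × $25 × 1.5 = $562.50
Total = $937.50 + $562.50 = $1500.00

$1500.00


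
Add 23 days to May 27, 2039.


Start: May 27, 2039
Add 23 days
May 27 → June 1: 31 - 27 + 1 = 5 days (23 - 5 = 18 left)
June 1 + 18 = June 19, 2039

June 19, 2039


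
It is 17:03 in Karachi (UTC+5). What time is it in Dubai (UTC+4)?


Time difference = UTC+4 - UTC+5 = -1 hours
New hour = (17 -1) mod 24
= 16 mod 24 = 16
Minutes unchanged → 16:03

16:03


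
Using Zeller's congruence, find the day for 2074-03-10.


Saturday

Zeller's congruence:
q=10, m=3, k=74, j=20
h = (10 + ⌊13×4/5⌋ + 74 + ⌊74/4⌋ + ⌊20/4⌋ - 2×20) mod 7
= (10 + 10 + 74 + 18 + 5 - 40) mod 7
= 77 mod 7 = 0
h=0 → Saturday


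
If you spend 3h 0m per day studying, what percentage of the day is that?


12.5%

Time: 180 minutes
Day: 1440 minutes
Percentage = (180/1440) × 100 = 12.5%


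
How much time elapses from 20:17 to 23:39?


End time in minutes: 23×60 + 39 = 1419
Start time in minutes: 20×60 + 17 = 1217
Difference = 1419 - 1217 = 202 minutes
= 3 hours 22 minutes

3h 22m


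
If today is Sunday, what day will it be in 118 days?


Saturday

Start: Sunday (index 6)
(6 + 118) mod 7
= 124 mod 7
= 5
Index 5 → Saturday


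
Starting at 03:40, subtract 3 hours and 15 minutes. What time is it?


00:25

Start: 220 minutes from midnight
Subtract: 195 minutes
Remaining: 220 - 195 = 25
Hours: 0, Minutes: 25


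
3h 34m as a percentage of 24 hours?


Total minutes: 3×60 + 34 = 214
Day = 24×60 = 1440 minutes
Fraction = 214/1440 ≈ 0.1486
As a percentage: 214/1440 × 100 ≈ 14.86%

0.1486 (14.86%)


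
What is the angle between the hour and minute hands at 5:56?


Hour hand = 5×30 + 56×0.5 = 178.0°
Minute hand = 56×6 = 336°
Difference = |178.0 - 336| = 158.0°

158.0°


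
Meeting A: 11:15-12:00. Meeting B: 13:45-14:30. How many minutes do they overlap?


Meeting A: 675-720 (in minutes from midnight)
Meeting B: 825-870
Overlap start = max(675, 825) = 825
Overlap end = min(720, 870) = 720
Overlap = max(0, 720 - 825) = 0 min

0 minutes


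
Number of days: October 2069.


Month: October (month 10)
October has 31 days

31 days


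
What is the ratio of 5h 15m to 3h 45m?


Duration 1: 315 minutes
Duration 2: 225 minutes
Ratio = 315:225
GCD = 45
Simplified = 7:5
As a decimal: 7/5 = 1.40

7:5 (1.40)


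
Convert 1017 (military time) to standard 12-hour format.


10:17 AM

Hour: 10
10 < 12 → AM


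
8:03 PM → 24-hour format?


Input: 8:03 PM
PM: 8 + 12 = 20

20:03


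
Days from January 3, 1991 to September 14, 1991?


From January 3, 1991 to September 14, 1991
Rest of January 1991: 31 - 3 = 28
Full months: February 1991 28, March 31, April 30, May 31, June 30, July 31, August 31
Days into September 1991: 14
Total = 28 + 28 + 31 + 30 + 31 + 30 + 31 + 31 + 14 = 254 days

254 days


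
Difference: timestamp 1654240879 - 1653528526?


712353 seconds (197.9 hours / 8.24 days)

Difference = 1654240879 - 1653528526 = 712353 seconds
In hours: 712353 / 3600 ≈ 197.9
In days: 712353 / 86400 ≈ 8.24


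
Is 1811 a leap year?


No

Rules: divisible by 4 AND (not by 100 OR by 400)
1811 ÷ 4 = 452 remainder 3 → not divisible by 4
Not divisible by 4 → not a leap year


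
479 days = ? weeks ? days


Weeks: 479 ÷ 7 = 68 remainder 3

68 weeks 3 days


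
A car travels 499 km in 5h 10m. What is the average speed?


96.6 km/h

Distance: 499 km
Time: 5h 10m = 310 min = 310/60 = 31/6 hours
Speed = 499 ÷ (31/6) = 499 × 6 / 31 = 2994/31 ≈ 96.6 km/h


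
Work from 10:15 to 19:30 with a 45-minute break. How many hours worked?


Total time = (19×60+30) - (10×60+15)
= 1170 - 615 = 555 min
Minus break: 555 - 45 = 510 min
= 8h 30m

8h 30m (510 minutes)


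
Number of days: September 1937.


Month: September (month 9)
September has 30 days

30 days


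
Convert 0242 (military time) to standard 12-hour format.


2:42 AM

Hour: 2
2 < 12 → AM


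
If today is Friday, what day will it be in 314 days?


Start: Friday (index 4)
(4 + 314) mod 7
= 318 mod 7
= 3
Index 3 → Thursday

Thursday


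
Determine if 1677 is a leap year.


Rules: divisible by 4 AND (not by 100 OR by 400)
1677 ÷ 4 = 419 remainder 1 → not divisible by 4
Not divisible by 4 → not a leap year

No


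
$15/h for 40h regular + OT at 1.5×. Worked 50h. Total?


Regular: 40h × $15 = $600.00
Overtime: 50 - 40 = 10h
OT pay: 10h × $15 × 1.5 = $225.00
Total = $600.00 + $225.00 = $825.00

$825.00


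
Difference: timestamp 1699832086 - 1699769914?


Difference = 1699832086 - 1699769914 = 62172 seconds
In hours: 62172 / 3600 ≈ 17.3
In days: 62172 / 86400 ≈ 0.72

62172 seconds (17.3 hours / 0.72 days)


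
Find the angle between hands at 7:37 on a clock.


Hour hand = 7×30 + 37×0.5 = 228.5°
Minute hand = 37×6 = 222°
Difference = |228.5 - 222| = 6.5°

6.5°


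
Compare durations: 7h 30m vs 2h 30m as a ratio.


Duration 1: 450 minutes
Duration 2: 150 minutes
Ratio = 450:150
GCD = 150
Simplified = 3:1
As a decimal: 3/1 = 3.00

3:1 (3.00)


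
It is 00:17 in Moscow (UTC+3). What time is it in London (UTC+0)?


Time difference = UTC+0 - UTC+3 = -3 hours
New hour = (0 -3) mod 24
= -3 mod 24 = 21
Minutes unchanged → 21:17; -3 < 0 → previous day

21:17 (previous day)


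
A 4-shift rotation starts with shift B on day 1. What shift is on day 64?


Shift A

Shifts: A, B, C, D
Start: B (index 1)
Day 64: (1 + 64 - 1) mod 4
= 64 mod 4
= 0
Index 0 → shift A


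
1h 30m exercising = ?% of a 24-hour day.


6.3%

Time: 90 minutes
Day: 1440 minutes
Percentage = (90/1440) × 100 ≈ 6.3%


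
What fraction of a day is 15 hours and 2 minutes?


0.6264 (62.64%)

Total minutes: 15×60 + 2 = 902
Day = 24×60 = 1440 minutes
Fraction = 902/1440 ≈ 0.6264
As a percentage: 902/1440 × 100 ≈ 62.64%


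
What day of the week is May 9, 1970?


Zeller's congruence:
q=9, m=5, k=70, j=19
h = (9 + ⌊13×6/5⌋ + 70 + ⌊70/4⌋ + ⌊19/4⌋ - 2×19) mod 7
= (9 + 15 + 70 + 17 + 4 - 38) mod 7
= 77 mod 7 = 0
h=0 → Saturday

Saturday


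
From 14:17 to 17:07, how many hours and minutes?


End time in minutes: 17×60 + 7 = 1027
Start time in minutes: 14×60 + 17 = 857
Difference = 1027 - 857 = 170 minutes
= 2 hours 50 minutes

2h 50m


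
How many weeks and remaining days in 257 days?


Weeks: 257 ÷ 7 = 36 remainder 5

36 weeks 5 days


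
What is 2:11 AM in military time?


02:11

Input: 2:11 AM
AM hour stays: 2


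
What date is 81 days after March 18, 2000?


June 7, 2000

Start: March 18, 2000
Add 81 days
March 18 → April 1: 31 - 18 + 1 = 14 days (81 - 14 = 67 left)
April 1 → May 1: 30 - 1 + 1 = 30 days (67 - 30 = 37 left)
May 1 → June 1: 31 - 1 + 1 = 31 days (37 - 31 = 6 left)
June 1 + 6 = June 7, 2000


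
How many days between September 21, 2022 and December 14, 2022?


84 days

From September 21, 2022 to December 14, 2022
Rest of September 2022: 30 - 21 = 9
Full months: October 31, November 30
Days into December 2022: 14
Total = 9 + 31 + 30 + 14 = 84 days


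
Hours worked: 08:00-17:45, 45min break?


Total time = (17×60+45) - (8×60+0)
= 1065 - 480 = 585 min
Minus break: 585 - 45 = 540 min
= 9h 0m

9h 0m (540 minutes)


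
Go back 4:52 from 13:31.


08:39

Start: 811 minutes from midnight
Subtract: 292 minutes
Remaining: 811 - 292 = 519
Hours: 8, Minutes: 39


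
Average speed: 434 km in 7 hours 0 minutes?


62.0 km/h

Distance: 434 km
Time: 7 hours
Speed = 434 / 7 = 62.0 km/h


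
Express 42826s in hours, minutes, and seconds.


Hours: 42826 ÷ 3600 = 11 remainder 3226
Minutes: 3226 ÷ 60 = 53 remainder 46
Seconds: 46

11h 53m 46s


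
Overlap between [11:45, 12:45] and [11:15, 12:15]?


Meeting A: 705-765 (in minutes from midnight)
Meeting B: 675-735
Overlap start = max(705, 675) = 705
Overlap end = min(765, 735) = 735
Overlap = max(0, 735 - 705) = 30 min

30 minutes


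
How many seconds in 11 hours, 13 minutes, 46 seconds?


Hours: 11 × 3600 = 39600
Minutes: 13 × 60 = 780
Seconds: 46
Total = 39600 + 780 + 46 = 40426

40426 seconds


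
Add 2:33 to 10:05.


Start: 605 minutes from midnight
Add: 153 minutes
Total: 758 minutes
Hours: 758 ÷ 60 = 12 remainder 38

12:38


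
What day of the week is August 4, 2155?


Monday

Zeller's congruence:
q=4, m=8, k=55, j=21
h = (4 + ⌊13×9/5⌋ + 55 + ⌊55/4⌋ + ⌊21/4⌋ - 2×21) mod 7
= (4 + 23 + 55 + 13 + 5 - 42) mod 7
= 58 mod 7 = 2
h=2 → Monday


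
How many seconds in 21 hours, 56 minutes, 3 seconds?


78963 seconds

Hours: 21 × 3600 = 75600
Minutes: 56 × 60 = 3360
Seconds: 3
Total = 75600 + 3360 + 3 = 78963


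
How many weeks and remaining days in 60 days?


Weeks: 60 ÷ 7 = 8 remainder 4

8 weeks 4 days


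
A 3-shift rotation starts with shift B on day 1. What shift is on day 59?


Shifts: A, B, C
Start: B (index 1)
Day 59: (1 + 59 - 1) mod 3
= 59 mod 3
= 2
Index 2 → shift C

Shift C


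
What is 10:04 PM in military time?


22:04

Input: 10:04 PM
PM: 10 + 12 = 22


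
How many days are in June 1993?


30 days

Month: June (month 6)
June has 30 days


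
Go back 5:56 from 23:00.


Start: 1380 minutes from midnight
Subtract: 356 minutes
Remaining: 1380 - 356 = 1024
Hours: 17, Minutes: 4

17:04


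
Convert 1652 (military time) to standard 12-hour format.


Hour: 16
16 - 12 = 4 → PM

4:52 PM


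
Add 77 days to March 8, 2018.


Start: March 8, 2018
Add 77 days
March 8 → April 1: 31 - 8 + 1 = 24 days (77 - 24 = 53 left)
April 1 → May 1: 30 - 1 + 1 = 30 days (53 - 30 = 23 left)
May 1 + 23 = May 24, 2018

May 24, 2018


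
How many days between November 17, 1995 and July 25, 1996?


251 days

From November 17, 1995 to July 25, 1996
Rest of November 1995: 30 - 17 = 13
Full months: December 31, January 31, February 1996 29, March 31, April 30, May 31, June 30
Days into July 1996: 25
Total = 13 + 31 + 31 + 29 + 31 + 30 + 31 + 30 + 25 = 251 days


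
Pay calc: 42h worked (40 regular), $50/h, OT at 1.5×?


$2150.00

Regular: 40h × $50 = $2000.00
Overtime: 42 - 40 = 2h
OT pay: 2h × $50 × 1.5 = $150.00
Total = $2000.00 + $150.00 = $2150.00


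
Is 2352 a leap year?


Yes

Rules: divisible by 4 AND (not by 100 OR by 400)
2352 ÷ 4 = 588 exactly → divisible by 4
2352 ÷ 100 = 23 remainder 52 → not divisible by 100
Divisible by 4 but not by 100 → leap year


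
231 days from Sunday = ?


Sunday

Start: Sunday (index 6)
(6 + 231) mod 7
= 237 mod 7
= 6
Index 6 → Sunday


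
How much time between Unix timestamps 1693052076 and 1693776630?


Difference = 1693776630 - 1693052076 = 724554 seconds
In hours: 724554 / 3600 ≈ 201.3
In days: 724554 / 86400 ≈ 8.39

724554 seconds (201.3 hours / 8.39 days)


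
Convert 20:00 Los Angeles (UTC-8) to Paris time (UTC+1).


05:00 (next day)

Time difference = UTC+1 - UTC-8 = +9 hours
New hour = (20 + 9) mod 24
= 29 mod 24 = 5
Minutes unchanged → 05:00; 29 ≥ 24 → next day


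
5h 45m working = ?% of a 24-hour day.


Time: 345 minutes
Day: 1440 minutes
Percentage = (345/1440) × 100 ≈ 24.0%

24.0%


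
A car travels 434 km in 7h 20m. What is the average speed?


59.2 km/h

Distance: 434 km
Time: 7h 20m = 440 min = 440/60 = 22/3 hours
Speed = 434 ÷ (22/3) = 434 × 3 / 22 = 1302/22 ≈ 59.2 km/h


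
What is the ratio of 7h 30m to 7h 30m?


Duration 1: 450 minutes
Duration 2: 450 minutes
Ratio = 450:450
GCD = 450
Simplified = 1:1
As a decimal: 1/1 = 1.00

1:1 (1.00)


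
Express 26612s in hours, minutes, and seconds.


Hours: 26612 ÷ 3600 = 7 remainder 1412
Minutes: 1412 ÷ 60 = 23 remainder 32
Seconds: 32

7h 23m 32s


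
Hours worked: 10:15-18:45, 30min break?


8h 0m (480 minutes)

Total time = (18×60+45) - (10×60+15)
= 1125 - 615 = 510 min
Minus break: 510 - 30 = 480 min
= 8h 0m


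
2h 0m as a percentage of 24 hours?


Total minutes: 2×60 + 0 = 120
Day = 24×60 = 1440 minutes
Fraction = 120/1440 ≈ 0.0833
As a percentage: 120/1440 × 100 ≈ 8.33%

0.0833 (8.33%)


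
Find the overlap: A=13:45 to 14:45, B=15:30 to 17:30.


0 minutes

Meeting A: 825-885 (in minutes from midnight)
Meeting B: 930-1050
Overlap start = max(825, 930) = 930
Overlap end = min(885, 1050) = 885
Overlap = max(0, 885 - 930) = 0 min


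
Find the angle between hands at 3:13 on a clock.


Hour hand = 3×30 + 13×0.5 = 96.5°
Minute hand = 13×6 = 78°
Difference = |96.5 - 78| = 18.5°

18.5°


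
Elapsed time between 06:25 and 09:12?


End time in minutes: 9×60 + 12 = 552
Start time in minutes: 6×60 + 25 = 385
Difference = 552 - 385 = 167 minutes
= 2 hours 47 minutes

2h 47m


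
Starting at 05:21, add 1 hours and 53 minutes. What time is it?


Start: 321 minutes from midnight
Add: 113 minutes
Total: 434 minutes
Hours: 434 ÷ 60 = 7 remainder 14

07:14


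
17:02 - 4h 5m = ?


12:57

Start: 1022 minutes from midnight
Subtract: 245 minutes
Remaining: 1022 - 245 = 777
Hours: 12, Minutes: 57


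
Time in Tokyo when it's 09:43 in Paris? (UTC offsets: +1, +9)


17:43

Time difference = UTC+9 - UTC+1 = +8 hours
New hour = (9 + 8) mod 24
= 17 mod 24 = 17
Minutes unchanged → 17:43


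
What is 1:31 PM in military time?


13:31

Input: 1:31 PM
PM: 1 + 12 = 13


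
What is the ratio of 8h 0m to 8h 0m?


Duration 1: 480 minutes
Duration 2: 480 minutes
Ratio = 480:480
GCD = 480
Simplified = 1:1
As a decimal: 1/1 = 1.00

1:1 (1.00)


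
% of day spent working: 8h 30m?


35.4%

Time: 510 minutes
Day: 1440 minutes
Percentage = (510/1440) × 100 ≈ 35.4%


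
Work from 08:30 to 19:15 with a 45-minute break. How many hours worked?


10h 0m (600 minutes)

Total time = (19×60+15) - (8×60+30)
= 1155 - 510 = 645 min
Minus break: 645 - 45 = 600 min
= 10h 0m


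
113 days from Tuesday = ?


Start: Tuesday (index 1)
(1 + 113) mod 7
= 114 mod 7
= 2
Index 2 → Wednesday

Wednesday


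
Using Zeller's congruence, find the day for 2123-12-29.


Zeller's congruence:
q=29, m=12, k=23, j=21
h = (29 + ⌊13×13/5⌋ + 23 + ⌊23/4⌋ + ⌊21/4⌋ - 2×21) mod 7
= (29 + 33 + 23 + 5 + 5 - 42) mod 7
= 53 mod 7 = 4
h=4 → Wednesday

Wednesday


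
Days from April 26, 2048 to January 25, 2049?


From April 26, 2048 to January 25, 2049
Rest of April 2048: 30 - 26 = 4
Full months: May 31, June 30, July 31, August 31, September 30, October 31, November 30, December 31
Days into January 2049: 25
Total = 4 + 31 + 30 + 31 + 31 + 30 + 31 + 30 + 31 + 25 = 274 days

274 days


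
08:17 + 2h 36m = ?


Start: 497 minutes from midnight
Add: 156 minutes
Total: 653 minutes
Hours: 653 ÷ 60 = 10 remainder 53

10:53


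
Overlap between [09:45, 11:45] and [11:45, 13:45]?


Meeting A: 585-705 (in minutes from midnight)
Meeting B: 705-825
Overlap start = max(585, 705) = 705
Overlap end = min(705, 825) = 705
Overlap = max(0, 705 - 705) = 0 min

0 minutes


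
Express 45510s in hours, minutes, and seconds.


12h 38m 30s

Hours: 45510 ÷ 3600 = 12 remainder 2310
Minutes: 2310 ÷ 60 = 38 remainder 30
Seconds: 30


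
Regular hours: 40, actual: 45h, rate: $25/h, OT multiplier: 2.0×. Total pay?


Regular: 40h × $25 = $1000.00
Overtime: 45 - 40 = 5h
OT pay: 5h × $25 × 2.0 = $250.00
Total = $1000.00 + $250.00 = $1250.00

$1250.00


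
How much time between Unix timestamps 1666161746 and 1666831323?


Difference = 1666831323 - 1666161746 = 669577 seconds
In hours: 669577 / 3600 ≈ 186.0
In days: 669577 / 86400 ≈ 7.75

669577 seconds (186.0 hours / 7.75 days)


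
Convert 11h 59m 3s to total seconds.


Hours: 11 × 3600 = 39600
Minutes: 59 × 60 = 3540
Seconds: 3
Total = 39600 + 3540 + 3 = 43143

43143 seconds


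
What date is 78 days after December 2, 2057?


February 18, 2058

Start: December 2, 2057
Add 78 days
December 2 → January 1: 31 - 2 + 1 = 30 days (78 - 30 = 48 left)
January 1 → February 1: 31 - 1 + 1 = 31 days (48 - 31 = 17 left)
February 1 + 17 = February 18, 2058


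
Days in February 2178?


28 days

Month: February (month 2)
February: 28 or 29 (leap year)
2178 leap year? No


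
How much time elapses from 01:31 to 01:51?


0h 20m

End time in minutes: 1×60 + 51 = 111
Start time in minutes: 1×60 + 31 = 91
Difference = 111 - 91 = 20 minutes
= 0 hours 20 minutes


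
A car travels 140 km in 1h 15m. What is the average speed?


112.0 km/h

Distance: 140 km
Time: 1h 15m = 75 min = 75/60 = 5/4 hours
Speed = 140 ÷ (5/4) = 140 × 4 / 5 = 560/5 = 112.0 km/h


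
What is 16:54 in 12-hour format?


Hour: 16
16 - 12 = 4 → PM

4:54 PM


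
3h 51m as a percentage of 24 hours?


0.1604 (16.04%)

Total minutes: 3×60 + 51 = 231
Day = 24×60 = 1440 minutes
Fraction = 231/1440 ≈ 0.1604
As a percentage: 231/1440 × 100 ≈ 16.04%


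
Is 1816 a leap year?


Rules: divisible by 4 AND (not by 100 OR by 400)
1816 ÷ 4 = 454 exactly → divisible by 4
1816 ÷ 100 = 18 remainder 16 → not divisible by 100
Divisible by 4 but not by 100 → leap year

Yes


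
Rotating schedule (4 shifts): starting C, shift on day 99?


Shifts: A, B, C, D
Start: C (index 2)
Day 99: (2 + 99 - 1) mod 4
= 100 mod 4
= 0
Index 0 → shift A

Shift A


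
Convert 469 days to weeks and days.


Weeks: 469 ÷ 7 = 67 remainder 0

67 weeks 0 days


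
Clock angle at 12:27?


148.5°

Hour hand (12 ≡ 0 on the dial): 0×30 + 27×0.5 = 13.5°
Minute hand = 27×6 = 162°
Difference = |13.5 - 162| = 148.5°


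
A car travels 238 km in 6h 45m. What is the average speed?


Distance: 238 km
Time: 6h 45m = 405 min = 405/60 = 27/4 hours
Speed = 238 ÷ (27/4) = 238 × 4 / 27 = 952/27 ≈ 35.3 km/h

35.3 km/h


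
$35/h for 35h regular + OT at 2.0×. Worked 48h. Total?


Regular: 35h × $35 = $1225.00
Overtime: 48 - 35 = 13h
OT pay: 13h × $35 × 2.0 = $910.00
Total = $1225.00 + $910.00 = $2135.00

$2135.00


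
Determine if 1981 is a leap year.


Rules: divisible by 4 AND (not by 100 OR by 400)
1981 ÷ 4 = 495 remainder 1 → not divisible by 4
Not divisible by 4 → not a leap year

No


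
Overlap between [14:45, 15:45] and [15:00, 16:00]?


Meeting A: 885-945 (in minutes from midnight)
Meeting B: 900-960
Overlap start = max(885, 900) = 900
Overlap end = min(945, 960) = 945
Overlap = max(0, 945 - 900) = 45 min

45 minutes


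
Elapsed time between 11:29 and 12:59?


1h 30m

End time in minutes: 12×60 + 59 = 779
Start time in minutes: 11×60 + 29 = 689
Difference = 779 - 689 = 90 minutes
= 1 hours 30 minutes


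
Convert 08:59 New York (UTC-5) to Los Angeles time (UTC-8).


05:59

Time difference = UTC-8 - UTC-5 = -3 hours
New hour = (8 -3) mod 24
= 5 mod 24 = 5
Minutes unchanged → 05:59


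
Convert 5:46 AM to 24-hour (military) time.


05:46

Input: 5:46 AM
AM hour stays: 5


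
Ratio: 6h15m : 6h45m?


25:27 (0.93)

Duration 1: 375 minutes
Duration 2: 405 minutes
Ratio = 375:405
GCD = 15
Simplified = 25:27
As a decimal: 25/27 ≈ 0.93


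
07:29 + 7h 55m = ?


15:24

Start: 449 minutes from midnight
Add: 475 minutes
Total: 924 minutes
Hours: 924 ÷ 60 = 15 remainder 24


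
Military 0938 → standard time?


Hour: 9
9 < 12 → AM

9:38 AM


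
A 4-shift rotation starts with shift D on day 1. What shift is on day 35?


Shifts: A, B, C, D
Start: D (index 3)
Day 35: (3 + 35 - 1) mod 4
= 37 mod 4
= 1
Index 1 → shift B

Shift B


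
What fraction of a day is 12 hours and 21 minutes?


Total minutes: 12×60 + 21 = 741
Day = 24×60 = 1440 minutes
Fraction = 741/1440 ≈ 0.5146
As a percentage: 741/1440 × 100 ≈ 51.46%

0.5146 (51.46%)


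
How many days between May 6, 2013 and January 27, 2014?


From May 6, 2013 to January 27, 2014
Rest of May 2013: 31 - 6 = 25
Full months: June 30, July 31, August 31, September 30, October 31, November 30, December 31
Days into January 2014: 27
Total = 25 + 30 + 31 + 31 + 30 + 31 + 30 + 31 + 27 = 266 days

266 days


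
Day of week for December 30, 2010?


Zeller's congruence:
q=30, m=12, k=10, j=20
h = (30 + ⌊13×13/5⌋ + 10 + ⌊10/4⌋ + ⌊20/4⌋ - 2×20) mod 7
= (30 + 33 + 10 + 2 + 5 - 40) mod 7
= 40 mod 7 = 5
h=5 → Thursday

Thursday


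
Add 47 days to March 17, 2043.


May 3, 2043

Start: March 17, 2043
Add 47 days
March 17 → April 1: 31 - 17 + 1 = 15 days (47 - 15 = 32 left)
April 1 → May 1: 30 - 1 + 1 = 30 days (32 - 30 = 2 left)
May 1 + 2 = May 3, 2043
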